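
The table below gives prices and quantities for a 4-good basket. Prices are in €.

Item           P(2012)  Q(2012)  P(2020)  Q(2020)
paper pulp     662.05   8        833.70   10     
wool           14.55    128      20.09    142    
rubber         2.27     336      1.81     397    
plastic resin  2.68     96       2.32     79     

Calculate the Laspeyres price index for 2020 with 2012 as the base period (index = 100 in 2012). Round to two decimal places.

123.15

Laspeyres price index uses base-period quantities as weights.
ΣP(2020)·Q(2012) = 833.70×8 + 20.09×128 + 1.81×336 + 2.32×96 = 6669.6 + 2571.52 + 608.16 + 222.72 = 10072
ΣP(2012)·Q(2012) = 662.05×8 + 14.55×128 + 2.27×336 + 2.68×96 = 5296.4 + 1862.4 + 762.72 + 257.28 = 8178.8
Index = 10072 / 8178.8 × 100 = 123.1477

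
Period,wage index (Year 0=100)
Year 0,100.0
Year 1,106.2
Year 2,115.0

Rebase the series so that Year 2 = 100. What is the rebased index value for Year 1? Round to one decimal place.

Rebased(Year 1) = 106.2 / 115.0 × 100 = 92.3478

92.3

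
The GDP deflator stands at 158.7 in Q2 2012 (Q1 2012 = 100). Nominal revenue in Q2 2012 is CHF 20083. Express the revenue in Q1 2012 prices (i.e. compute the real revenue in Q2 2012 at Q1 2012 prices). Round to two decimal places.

12654.69

Real = Nominal ÷ (Index/100) = 20083 ÷ (158.7/100)
     = 20083 ÷ 1.587 = 12654.6944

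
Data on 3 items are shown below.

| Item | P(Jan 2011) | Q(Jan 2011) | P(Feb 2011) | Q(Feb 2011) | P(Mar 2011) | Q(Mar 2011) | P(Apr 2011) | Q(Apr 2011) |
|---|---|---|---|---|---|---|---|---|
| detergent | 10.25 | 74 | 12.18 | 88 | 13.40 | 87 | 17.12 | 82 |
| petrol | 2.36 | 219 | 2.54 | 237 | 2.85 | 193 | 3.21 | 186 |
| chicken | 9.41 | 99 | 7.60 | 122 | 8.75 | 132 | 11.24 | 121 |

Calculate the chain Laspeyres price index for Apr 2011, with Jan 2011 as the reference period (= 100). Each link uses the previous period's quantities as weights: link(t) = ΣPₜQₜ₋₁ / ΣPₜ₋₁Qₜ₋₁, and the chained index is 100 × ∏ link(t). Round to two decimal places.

140.79

Link Jan 2011→Feb 2011:
ΣP(Feb 2011)Q(Jan 2011) = 12.18×74 + 2.54×219 + 7.60×99 = 901.32 + 556.26 + 752.4 = 2209.98
ΣP(Jan 2011)Q(Jan 2011) = 10.25×74 + 2.36×219 + 9.41×99 = 758.5 + 516.84 + 931.59 = 2206.93
link = 2209.98/2206.93 = 1.001382
Link Feb 2011→Mar 2011:
ΣP(Mar 2011)Q(Feb 2011) = 13.40×88 + 2.85×237 + 8.75×122 = 1179.2 + 675.45 + 1067.5 = 2922.15
ΣP(Feb 2011)Q(Feb 2011) = 12.18×88 + 2.54×237 + 7.60×122 = 1071.84 + 601.98 + 927.2 = 2601.02
link = 2922.15/2601.02 = 1.123463
Link Mar 2011→Apr 2011:
ΣP(Apr 2011)Q(Mar 2011) = 17.12×87 + 3.21×193 + 11.24×132 = 1489.44 + 619.53 + 1483.68 = 3592.65
ΣP(Mar 2011)Q(Mar 2011) = 13.40×87 + 2.85×193 + 8.75×132 = 1165.8 + 550.05 + 1155 = 2870.85
link = 3592.65/2870.85 = 1.251424
Chained index = 100 × 1.001382 × 1.123463 × 1.251424 = 140.7871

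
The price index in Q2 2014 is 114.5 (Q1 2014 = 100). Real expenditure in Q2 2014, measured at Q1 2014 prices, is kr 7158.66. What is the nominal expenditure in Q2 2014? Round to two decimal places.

Nominal = Real × (Index/100) = 7158.66 × (114.5/100)
        = 7158.66 × 1.145 = 8196.6657

8196.67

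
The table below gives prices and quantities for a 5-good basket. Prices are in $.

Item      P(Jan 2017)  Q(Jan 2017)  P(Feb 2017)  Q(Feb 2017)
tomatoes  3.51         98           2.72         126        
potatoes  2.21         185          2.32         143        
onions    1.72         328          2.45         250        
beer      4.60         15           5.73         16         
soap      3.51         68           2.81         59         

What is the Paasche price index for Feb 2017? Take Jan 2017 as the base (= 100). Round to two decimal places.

Paasche price index uses current-period quantities as weights.
ΣP(Feb 2017)·Q(Feb 2017) = 2.72×126 + 2.32×143 + 2.45×250 + 5.73×16 + 2.81×59 = 342.72 + 331.76 + 612.5 + 91.68 + 165.79 = 1544.45
ΣP(Jan 2017)·Q(Feb 2017) = 3.51×126 + 2.21×143 + 1.72×250 + 4.60×16 + 3.51×59 = 442.26 + 316.03 + 430 + 73.6 + 207.09 = 1468.98
Index = 1544.45 / 1468.98 × 100 = 105.1376

105.14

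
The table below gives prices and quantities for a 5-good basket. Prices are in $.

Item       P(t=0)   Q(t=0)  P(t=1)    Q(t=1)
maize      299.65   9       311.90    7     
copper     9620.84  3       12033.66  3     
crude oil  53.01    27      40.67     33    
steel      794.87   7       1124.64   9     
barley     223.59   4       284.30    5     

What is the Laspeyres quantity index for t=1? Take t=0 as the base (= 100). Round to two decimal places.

103.88

Laspeyres quantity index uses base-period prices as weights.
ΣP(t=0)·Q(t=1) = 299.65×7 + 9620.84×3 + 53.01×33 + 794.87×9 + 223.59×5 = 2097.55 + 28862.52 + 1749.33 + 7153.83 + 1117.95 = 40981.18
ΣP(t=0)·Q(t=0) = 299.65×9 + 9620.84×3 + 53.01×27 + 794.87×7 + 223.59×4 = 2696.85 + 28862.52 + 1431.27 + 5564.09 + 894.36 = 39449.09
Index = 40981.18 / 39449.09 × 100 = 103.8837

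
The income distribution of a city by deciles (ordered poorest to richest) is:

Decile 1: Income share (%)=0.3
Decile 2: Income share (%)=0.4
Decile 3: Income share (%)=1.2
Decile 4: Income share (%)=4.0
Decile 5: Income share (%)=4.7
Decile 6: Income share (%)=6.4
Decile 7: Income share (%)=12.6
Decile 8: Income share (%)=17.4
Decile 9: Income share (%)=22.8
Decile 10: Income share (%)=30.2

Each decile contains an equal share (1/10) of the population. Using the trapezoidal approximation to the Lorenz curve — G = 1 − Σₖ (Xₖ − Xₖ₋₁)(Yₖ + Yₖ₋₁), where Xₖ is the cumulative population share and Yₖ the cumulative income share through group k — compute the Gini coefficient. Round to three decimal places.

0.534

Cumulative income shares Yₖ: 0.0030, 0.0070, 0.0190, 0.0590, 0.1060, 0.1700, 0.2960, 0.4700, 0.6980, 1.0000
Σ (Xₖ−Xₖ₋₁)(Yₖ+Yₖ₋₁) = (1/10)(0.0030+0.0000) + (1/10)(0.0070+0.0030) + (1/10)(0.0190+0.0070) + (1/10)(0.0590+0.0190) + (1/10)(0.1060+0.0590) + (1/10)(0.1700+0.1060) + (1/10)(0.2960+0.1700) + (1/10)(0.4700+0.2960) + (1/10)(0.6980+0.4700) + (1/10)(1.0000+0.6980)
  = 0.0003 + 0.0010 + 0.0026 + 0.0078 + 0.0165 + 0.0276 + 0.0466 + 0.0766 + 0.1168 + 0.1698 = 0.4656
G = 1 − 0.4656 = 0.5344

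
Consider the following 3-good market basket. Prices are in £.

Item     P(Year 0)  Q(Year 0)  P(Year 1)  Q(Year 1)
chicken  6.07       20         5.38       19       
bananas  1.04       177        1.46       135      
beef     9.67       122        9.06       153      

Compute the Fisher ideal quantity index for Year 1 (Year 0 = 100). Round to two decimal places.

115.69

Laspeyres component (base-period weights):
ΣP(Year 0)Q(Year 1) = 6.07×19 + 1.04×135 + 9.67×153 = 115.33 + 140.4 + 1479.51 = 1735.24
ΣP(Year 0)Q(Year 0) = 6.07×20 + 1.04×177 + 9.67×122 = 121.4 + 184.08 + 1179.74 = 1485.22
L = 1735.24 / 1485.22 × 100 = 116.8339
Paasche component (current-period weights):
ΣP(Year 1)Q(Year 1) = 5.38×19 + 1.46×135 + 9.06×153 = 102.22 + 197.1 + 1386.18 = 1685.5
ΣP(Year 1)Q(Year 0) = 5.38×20 + 1.46×177 + 9.06×122 = 107.6 + 258.42 + 1105.32 = 1471.34
P = 1685.5 / 1471.34 × 100 = 114.5554
Fisher = √(L × P) = √(116.8339 × 114.5554) = 115.6890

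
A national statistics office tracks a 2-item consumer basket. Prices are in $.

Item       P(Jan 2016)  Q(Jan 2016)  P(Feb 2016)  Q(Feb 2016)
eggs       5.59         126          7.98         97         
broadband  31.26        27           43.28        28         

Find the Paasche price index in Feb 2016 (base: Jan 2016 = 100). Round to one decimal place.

140.1

Paasche price index uses current-period quantities as weights.
ΣP(Feb 2016)·Q(Feb 2016) = 7.98×97 + 43.28×28 = 774.06 + 1211.84 = 1985.9
ΣP(Jan 2016)·Q(Feb 2016) = 5.59×97 + 31.26×28 = 542.23 + 875.28 = 1417.51
Index = 1985.9 / 1417.51 × 100 = 140.0978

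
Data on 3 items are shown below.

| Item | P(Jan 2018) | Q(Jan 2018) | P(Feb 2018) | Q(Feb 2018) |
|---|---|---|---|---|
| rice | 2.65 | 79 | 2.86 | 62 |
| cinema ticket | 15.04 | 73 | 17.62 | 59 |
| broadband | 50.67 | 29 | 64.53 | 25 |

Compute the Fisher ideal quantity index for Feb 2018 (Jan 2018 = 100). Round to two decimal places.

Laspeyres component (base-period weights):
ΣP(Jan 2018)Q(Feb 2018) = 2.65×62 + 15.04×59 + 50.67×25 = 164.3 + 887.36 + 1266.75 = 2318.41
ΣP(Jan 2018)Q(Jan 2018) = 2.65×79 + 15.04×73 + 50.67×29 = 209.35 + 1097.92 + 1469.43 = 2776.7
L = 2318.41 / 2776.7 × 100 = 83.4952
Paasche component (current-period weights):
ΣP(Feb 2018)Q(Feb 2018) = 2.86×62 + 17.62×59 + 64.53×25 = 177.32 + 1039.58 + 1613.25 = 2830.15
ΣP(Feb 2018)Q(Jan 2018) = 2.86×79 + 17.62×73 + 64.53×29 = 225.94 + 1286.26 + 1871.37 = 3383.57
P = 2830.15 / 3383.57 × 100 = 83.6439
Fisher = √(L × P) = √(83.4952 × 83.6439) = 83.5695

83.57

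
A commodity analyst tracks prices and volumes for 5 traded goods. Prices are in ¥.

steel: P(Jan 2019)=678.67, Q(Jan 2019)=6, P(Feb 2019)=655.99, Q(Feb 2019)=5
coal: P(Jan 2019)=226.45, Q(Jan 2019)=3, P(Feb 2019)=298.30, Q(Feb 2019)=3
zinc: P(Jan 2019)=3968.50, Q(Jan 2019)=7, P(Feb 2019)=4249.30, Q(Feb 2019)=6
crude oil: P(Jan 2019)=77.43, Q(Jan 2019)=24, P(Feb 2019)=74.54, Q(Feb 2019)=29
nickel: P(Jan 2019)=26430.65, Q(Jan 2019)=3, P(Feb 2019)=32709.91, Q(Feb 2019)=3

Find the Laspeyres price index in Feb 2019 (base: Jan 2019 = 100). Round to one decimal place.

118.3

Laspeyres price index uses base-period quantities as weights.
ΣP(Feb 2019)·Q(Jan 2019) = 655.99×6 + 298.30×3 + 4249.30×7 + 74.54×24 + 32709.91×3 = 3935.94 + 894.9 + 29745.1 + 1788.96 + 98129.73 = 134494.63
ΣP(Jan 2019)·Q(Jan 2019) = 678.67×6 + 226.45×3 + 3968.50×7 + 77.43×24 + 26430.65×3 = 4072.02 + 679.35 + 27779.5 + 1858.32 + 79291.95 = 113681.14
Index = 134494.63 / 113681.14 × 100 = 118.3087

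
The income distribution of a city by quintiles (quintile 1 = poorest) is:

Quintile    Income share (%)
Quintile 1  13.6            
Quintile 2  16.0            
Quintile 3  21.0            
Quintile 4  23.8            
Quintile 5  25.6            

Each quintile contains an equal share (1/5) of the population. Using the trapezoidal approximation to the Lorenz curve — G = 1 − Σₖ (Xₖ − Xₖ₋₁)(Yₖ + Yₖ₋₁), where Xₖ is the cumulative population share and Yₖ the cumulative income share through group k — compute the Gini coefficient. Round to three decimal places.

0.127

Cumulative income shares Yₖ: 0.1360, 0.2960, 0.5060, 0.7440, 1.0000
Σ (Xₖ−Xₖ₋₁)(Yₖ+Yₖ₋₁) = (1/5)(0.1360+0.0000) + (1/5)(0.2960+0.1360) + (1/5)(0.5060+0.2960) + (1/5)(0.7440+0.5060) + (1/5)(1.0000+0.7440)
  = 0.0272 + 0.0864 + 0.1604 + 0.2500 + 0.3488 = 0.8728
G = 1 − 0.8728 = 0.1272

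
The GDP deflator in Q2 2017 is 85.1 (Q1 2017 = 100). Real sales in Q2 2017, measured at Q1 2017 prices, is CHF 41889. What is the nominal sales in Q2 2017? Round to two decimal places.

35647.54

Nominal = Real × (Index/100) = 41889 × (85.1/100)
        = 41889 × 0.851 = 35647.5390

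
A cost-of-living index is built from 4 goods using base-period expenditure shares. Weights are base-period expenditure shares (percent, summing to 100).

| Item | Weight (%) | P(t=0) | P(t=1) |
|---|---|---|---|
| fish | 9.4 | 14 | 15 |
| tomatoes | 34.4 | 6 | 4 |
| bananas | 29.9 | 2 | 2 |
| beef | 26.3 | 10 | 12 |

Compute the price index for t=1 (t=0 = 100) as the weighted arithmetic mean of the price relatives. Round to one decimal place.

94.5

fish: 9.4 × (15/14) = 9.4 × 1.071429 = 10.0714
tomatoes: 34.4 × (4/6) = 34.4 × 0.666667 = 22.9333
bananas: 29.9 × (2/2) = 29.9 × 1.000000 = 29.9000
beef: 26.3 × (12/10) = 26.3 × 1.200000 = 31.5600
Index = Σ wᵢ·(p₁ᵢ/p₀ᵢ) = 10.0714 + 22.9333 + 29.9000 + 31.5600 = 94.4648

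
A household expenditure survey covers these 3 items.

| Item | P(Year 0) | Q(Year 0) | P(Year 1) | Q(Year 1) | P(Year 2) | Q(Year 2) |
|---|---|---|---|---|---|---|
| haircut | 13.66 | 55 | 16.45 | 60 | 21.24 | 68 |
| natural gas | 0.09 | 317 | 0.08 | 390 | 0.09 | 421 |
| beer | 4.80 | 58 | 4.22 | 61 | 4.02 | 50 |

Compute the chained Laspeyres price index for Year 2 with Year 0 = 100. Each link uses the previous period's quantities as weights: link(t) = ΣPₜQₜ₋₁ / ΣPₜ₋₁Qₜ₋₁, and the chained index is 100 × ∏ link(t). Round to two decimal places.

135.31

Link Year 0→Year 1:
ΣP(Year 1)Q(Year 0) = 16.45×55 + 0.08×317 + 4.22×58 = 904.75 + 25.36 + 244.76 = 1174.87
ΣP(Year 0)Q(Year 0) = 13.66×55 + 0.09×317 + 4.80×58 = 751.3 + 28.53 + 278.4 = 1058.23
link = 1174.87/1058.23 = 1.110222
Link Year 1→Year 2:
ΣP(Year 2)Q(Year 1) = 21.24×60 + 0.09×390 + 4.02×61 = 1274.4 + 35.1 + 245.22 = 1554.72
ΣP(Year 1)Q(Year 1) = 16.45×60 + 0.08×390 + 4.22×61 = 987 + 31.2 + 257.42 = 1275.62
link = 1554.72/1275.62 = 1.218796
Chained index = 100 × 1.110222 × 1.218796 = 135.3133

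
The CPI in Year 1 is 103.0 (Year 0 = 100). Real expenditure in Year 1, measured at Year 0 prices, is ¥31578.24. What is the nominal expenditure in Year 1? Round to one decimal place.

Nominal = Real × (Index/100) = 31578.24 × (103.0/100)
        = 31578.24 × 1.030 = 32525.5872

32525.6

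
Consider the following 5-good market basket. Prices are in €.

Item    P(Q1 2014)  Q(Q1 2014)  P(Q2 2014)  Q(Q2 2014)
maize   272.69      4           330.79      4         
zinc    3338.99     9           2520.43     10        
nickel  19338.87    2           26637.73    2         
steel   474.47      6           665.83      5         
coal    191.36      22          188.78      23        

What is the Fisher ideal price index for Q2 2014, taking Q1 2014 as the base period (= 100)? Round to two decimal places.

110.28

Laspeyres component (base-period weights):
ΣP(Q2 2014)Q(Q1 2014) = 330.79×4 + 2520.43×9 + 26637.73×2 + 665.83×6 + 188.78×22 = 1323.16 + 22683.87 + 53275.46 + 3994.98 + 4153.16 = 85430.63
ΣP(Q1 2014)Q(Q1 2014) = 272.69×4 + 3338.99×9 + 19338.87×2 + 474.47×6 + 191.36×22 = 1090.76 + 30050.91 + 38677.74 + 2846.82 + 4209.92 = 76876.15
L = 85430.63 / 76876.15 × 100 = 111.1276
Paasche component (current-period weights):
ΣP(Q2 2014)Q(Q2 2014) = 330.79×4 + 2520.43×10 + 26637.73×2 + 665.83×5 + 188.78×23 = 1323.16 + 25204.3 + 53275.46 + 3329.15 + 4341.94 = 87474.01
ΣP(Q1 2014)Q(Q2 2014) = 272.69×4 + 3338.99×10 + 19338.87×2 + 474.47×5 + 191.36×23 = 1090.76 + 33389.9 + 38677.74 + 2372.35 + 4401.28 = 79932.03
P = 87474.01 / 79932.03 × 100 = 109.4355
Fisher = √(L × P) = √(111.1276 × 109.4355) = 110.2783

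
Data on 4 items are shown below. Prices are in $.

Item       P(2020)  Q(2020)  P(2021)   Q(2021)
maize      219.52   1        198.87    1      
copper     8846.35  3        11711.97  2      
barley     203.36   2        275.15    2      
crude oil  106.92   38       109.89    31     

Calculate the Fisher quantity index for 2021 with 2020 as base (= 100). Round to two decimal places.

69.06

Laspeyres component (base-period weights):
ΣP(2020)Q(2021) = 219.52×1 + 8846.35×2 + 203.36×2 + 106.92×31 = 219.52 + 17692.7 + 406.72 + 3314.52 = 21633.46
ΣP(2020)Q(2020) = 219.52×1 + 8846.35×3 + 203.36×2 + 106.92×38 = 219.52 + 26539.05 + 406.72 + 4062.96 = 31228.25
L = 21633.46 / 31228.25 × 100 = 69.2753
Paasche component (current-period weights):
ΣP(2021)Q(2021) = 198.87×1 + 11711.97×2 + 275.15×2 + 109.89×31 = 198.87 + 23423.94 + 550.3 + 3406.59 = 27579.7
ΣP(2021)Q(2020) = 198.87×1 + 11711.97×3 + 275.15×2 + 109.89×38 = 198.87 + 35135.91 + 550.3 + 4175.82 = 40060.9
P = 27579.7 / 40060.9 × 100 = 68.8444
Fisher = √(L × P) = √(69.2753 × 68.8444) = 69.0595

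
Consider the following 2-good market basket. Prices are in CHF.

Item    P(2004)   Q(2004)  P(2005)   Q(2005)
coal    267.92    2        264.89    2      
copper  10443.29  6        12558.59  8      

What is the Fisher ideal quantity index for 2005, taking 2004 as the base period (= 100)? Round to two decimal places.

Laspeyres component (base-period weights):
ΣP(2004)Q(2005) = 267.92×2 + 10443.29×8 = 535.84 + 83546.32 = 84082.16
ΣP(2004)Q(2004) = 267.92×2 + 10443.29×6 = 535.84 + 62659.74 = 63195.58
L = 84082.16 / 63195.58 × 100 = 133.0507
Paasche component (current-period weights):
ΣP(2005)Q(2005) = 264.89×2 + 12558.59×8 = 529.78 + 100468.72 = 100998.5
ΣP(2005)Q(2004) = 264.89×2 + 12558.59×6 = 529.78 + 75351.54 = 75881.32
P = 100998.5 / 75881.32 × 100 = 133.1006
Fisher = √(L × P) = √(133.0507 × 133.1006) = 133.0757

133.08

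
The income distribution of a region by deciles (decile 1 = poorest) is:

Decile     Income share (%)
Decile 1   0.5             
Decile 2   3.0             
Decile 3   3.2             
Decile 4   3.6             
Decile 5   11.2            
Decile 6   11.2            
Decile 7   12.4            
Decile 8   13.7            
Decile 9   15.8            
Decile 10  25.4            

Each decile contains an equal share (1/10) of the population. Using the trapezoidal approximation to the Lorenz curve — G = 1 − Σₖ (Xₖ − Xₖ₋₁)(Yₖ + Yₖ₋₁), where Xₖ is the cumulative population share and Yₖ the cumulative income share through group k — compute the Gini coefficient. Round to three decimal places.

Cumulative income shares Yₖ: 0.0050, 0.0350, 0.0670, 0.1030, 0.2150, 0.3270, 0.4510, 0.5880, 0.7460, 1.0000
Σ (Xₖ−Xₖ₋₁)(Yₖ+Yₖ₋₁) = (1/10)(0.0050+0.0000) + (1/10)(0.0350+0.0050) + (1/10)(0.0670+0.0350) + (1/10)(0.1030+0.0670) + (1/10)(0.2150+0.1030) + (1/10)(0.3270+0.2150) + (1/10)(0.4510+0.3270) + (1/10)(0.5880+0.4510) + (1/10)(0.7460+0.5880) + (1/10)(1.0000+0.7460)
  = 0.0005 + 0.0040 + 0.0102 + 0.0170 + 0.0318 + 0.0542 + 0.0778 + 0.1039 + 0.1334 + 0.1746 = 0.6074
G = 1 − 0.6074 = 0.3926

0.393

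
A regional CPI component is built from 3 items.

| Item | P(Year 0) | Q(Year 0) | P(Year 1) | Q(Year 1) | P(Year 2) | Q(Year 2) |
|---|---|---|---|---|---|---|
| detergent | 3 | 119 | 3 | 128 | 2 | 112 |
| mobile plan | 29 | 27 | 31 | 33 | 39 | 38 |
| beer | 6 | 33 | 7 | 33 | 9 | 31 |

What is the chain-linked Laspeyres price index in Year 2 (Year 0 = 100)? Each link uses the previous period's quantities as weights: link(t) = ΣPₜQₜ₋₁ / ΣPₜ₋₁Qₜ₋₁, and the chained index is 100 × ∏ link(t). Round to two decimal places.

119.64

Link Year 0→Year 1:
ΣP(Year 1)Q(Year 0) = 3×119 + 31×27 + 7×33 = 357 + 837 + 231 = 1425
ΣP(Year 0)Q(Year 0) = 3×119 + 29×27 + 6×33 = 357 + 783 + 198 = 1338
link = 1425/1338 = 1.065022
Link Year 1→Year 2:
ΣP(Year 2)Q(Year 1) = 2×128 + 39×33 + 9×33 = 256 + 1287 + 297 = 1840
ΣP(Year 1)Q(Year 1) = 3×128 + 31×33 + 7×33 = 384 + 1023 + 231 = 1638
link = 1840/1638 = 1.123321
Chained index = 100 × 1.065022 × 1.123321 = 119.6362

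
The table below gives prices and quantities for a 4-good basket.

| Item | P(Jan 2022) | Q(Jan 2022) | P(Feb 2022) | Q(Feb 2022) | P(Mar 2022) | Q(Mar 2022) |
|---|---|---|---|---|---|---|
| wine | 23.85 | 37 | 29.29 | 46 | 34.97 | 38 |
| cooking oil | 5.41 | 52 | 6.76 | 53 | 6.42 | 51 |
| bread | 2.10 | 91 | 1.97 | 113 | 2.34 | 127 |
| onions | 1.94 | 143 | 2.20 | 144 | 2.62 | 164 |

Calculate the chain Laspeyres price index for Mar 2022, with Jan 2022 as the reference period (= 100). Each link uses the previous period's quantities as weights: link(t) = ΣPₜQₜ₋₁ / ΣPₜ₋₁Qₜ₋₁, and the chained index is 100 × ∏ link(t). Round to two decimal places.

136.38

Link Jan 2022→Feb 2022:
ΣP(Feb 2022)Q(Jan 2022) = 29.29×37 + 6.76×52 + 1.97×91 + 2.20×143 = 1083.73 + 351.52 + 179.27 + 314.6 = 1929.12
ΣP(Jan 2022)Q(Jan 2022) = 23.85×37 + 5.41×52 + 2.10×91 + 1.94×143 = 882.45 + 281.32 + 191.1 + 277.42 = 1632.29
link = 1929.12/1632.29 = 1.181849
Link Feb 2022→Mar 2022:
ΣP(Mar 2022)Q(Feb 2022) = 34.97×46 + 6.42×53 + 2.34×113 + 2.62×144 = 1608.62 + 340.26 + 264.42 + 377.28 = 2590.58
ΣP(Feb 2022)Q(Feb 2022) = 29.29×46 + 6.76×53 + 1.97×113 + 2.20×144 = 1347.34 + 358.28 + 222.61 + 316.8 = 2245.03
link = 2590.58/2245.03 = 1.153918
Chained index = 100 × 1.181849 × 1.153918 = 136.3756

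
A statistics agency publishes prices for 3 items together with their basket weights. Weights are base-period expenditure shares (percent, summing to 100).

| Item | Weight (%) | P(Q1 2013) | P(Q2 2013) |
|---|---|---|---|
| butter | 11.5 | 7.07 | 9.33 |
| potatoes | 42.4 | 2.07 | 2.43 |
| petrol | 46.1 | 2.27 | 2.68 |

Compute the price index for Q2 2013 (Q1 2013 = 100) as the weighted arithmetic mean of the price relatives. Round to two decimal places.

butter: 11.5 × (9.33/7.07) = 11.5 × 1.319661 = 15.1761
potatoes: 42.4 × (2.43/2.07) = 42.4 × 1.173913 = 49.7739
petrol: 46.1 × (2.68/2.27) = 46.1 × 1.180617 = 54.4264
Index = Σ wᵢ·(p₁ᵢ/p₀ᵢ) = 15.1761 + 49.7739 + 54.4264 = 119.3764

119.38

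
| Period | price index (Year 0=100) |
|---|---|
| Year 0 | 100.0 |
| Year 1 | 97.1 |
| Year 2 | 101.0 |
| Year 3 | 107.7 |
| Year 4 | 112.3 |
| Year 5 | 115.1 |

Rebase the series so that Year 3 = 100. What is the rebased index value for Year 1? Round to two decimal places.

90.16

Rebased(Year 1) = 97.1 / 107.7 × 100 = 90.1578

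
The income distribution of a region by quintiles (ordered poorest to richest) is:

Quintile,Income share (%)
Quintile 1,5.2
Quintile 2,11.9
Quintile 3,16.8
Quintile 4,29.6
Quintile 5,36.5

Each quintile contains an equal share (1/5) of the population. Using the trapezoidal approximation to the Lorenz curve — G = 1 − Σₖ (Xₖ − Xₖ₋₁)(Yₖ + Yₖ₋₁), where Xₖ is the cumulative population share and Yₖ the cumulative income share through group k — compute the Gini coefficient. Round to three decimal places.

Cumulative income shares Yₖ: 0.0520, 0.1710, 0.3390, 0.6350, 1.0000
Σ (Xₖ−Xₖ₋₁)(Yₖ+Yₖ₋₁) = (1/5)(0.0520+0.0000) + (1/5)(0.1710+0.0520) + (1/5)(0.3390+0.1710) + (1/5)(0.6350+0.3390) + (1/5)(1.0000+0.6350)
  = 0.0104 + 0.0446 + 0.1020 + 0.1948 + 0.3270 = 0.6788
G = 1 − 0.6788 = 0.3212

0.321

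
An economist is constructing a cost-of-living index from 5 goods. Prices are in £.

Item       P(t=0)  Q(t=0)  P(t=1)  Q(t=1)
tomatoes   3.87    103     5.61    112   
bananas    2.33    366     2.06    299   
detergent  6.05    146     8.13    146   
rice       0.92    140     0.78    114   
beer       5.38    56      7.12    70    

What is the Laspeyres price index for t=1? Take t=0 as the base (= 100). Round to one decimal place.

118.0

Laspeyres price index uses base-period quantities as weights.
ΣP(t=1)·Q(t=0) = 5.61×103 + 2.06×366 + 8.13×146 + 0.78×140 + 7.12×56 = 577.83 + 753.96 + 1186.98 + 109.2 + 398.72 = 3026.69
ΣP(t=0)·Q(t=0) = 3.87×103 + 2.33×366 + 6.05×146 + 0.92×140 + 5.38×56 = 398.61 + 852.78 + 883.3 + 128.8 + 301.28 = 2564.77
Index = 3026.69 / 2564.77 × 100 = 118.0102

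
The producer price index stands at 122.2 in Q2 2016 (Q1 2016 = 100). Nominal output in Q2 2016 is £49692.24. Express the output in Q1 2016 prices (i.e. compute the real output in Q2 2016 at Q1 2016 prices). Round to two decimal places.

Real = Nominal ÷ (Index/100) = 49692.24 ÷ (122.2/100)
     = 49692.24 ÷ 1.222 = 40664.6809

40664.68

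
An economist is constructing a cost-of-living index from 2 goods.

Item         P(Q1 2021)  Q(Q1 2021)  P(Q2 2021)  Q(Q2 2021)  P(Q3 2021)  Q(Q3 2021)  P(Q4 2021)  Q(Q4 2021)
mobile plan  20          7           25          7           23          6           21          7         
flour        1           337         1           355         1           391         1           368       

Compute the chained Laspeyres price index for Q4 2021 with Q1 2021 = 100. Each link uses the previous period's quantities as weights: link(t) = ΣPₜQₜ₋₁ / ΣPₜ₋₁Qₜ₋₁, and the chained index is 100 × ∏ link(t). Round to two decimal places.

102.13

Link Q1 2021→Q2 2021:
ΣP(Q2 2021)Q(Q1 2021) = 25×7 + 1×337 = 175 + 337 = 512
ΣP(Q1 2021)Q(Q1 2021) = 20×7 + 1×337 = 140 + 337 = 477
link = 512/477 = 1.073375
Link Q2 2021→Q3 2021:
ΣP(Q3 2021)Q(Q2 2021) = 23×7 + 1×355 = 161 + 355 = 516
ΣP(Q2 2021)Q(Q2 2021) = 25×7 + 1×355 = 175 + 355 = 530
link = 516/530 = 0.973585
Link Q3 2021→Q4 2021:
ΣP(Q4 2021)Q(Q3 2021) = 21×6 + 1×391 = 126 + 391 = 517
ΣP(Q3 2021)Q(Q3 2021) = 23×6 + 1×391 = 138 + 391 = 529
link = 517/529 = 0.977316
Chained index = 100 × 1.073375 × 0.973585 × 0.977316 = 102.1316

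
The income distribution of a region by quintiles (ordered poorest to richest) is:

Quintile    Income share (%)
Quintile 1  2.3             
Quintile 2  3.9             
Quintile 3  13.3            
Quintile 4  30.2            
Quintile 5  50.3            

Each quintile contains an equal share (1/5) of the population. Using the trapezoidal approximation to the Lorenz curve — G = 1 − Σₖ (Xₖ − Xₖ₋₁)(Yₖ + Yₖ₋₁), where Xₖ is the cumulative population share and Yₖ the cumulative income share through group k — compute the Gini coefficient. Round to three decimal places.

0.489

Cumulative income shares Yₖ: 0.0230, 0.0620, 0.1950, 0.4970, 1.0000
Σ (Xₖ−Xₖ₋₁)(Yₖ+Yₖ₋₁) = (1/5)(0.0230+0.0000) + (1/5)(0.0620+0.0230) + (1/5)(0.1950+0.0620) + (1/5)(0.4970+0.1950) + (1/5)(1.0000+0.4970)
  = 0.0046 + 0.0170 + 0.0514 + 0.1384 + 0.2994 = 0.5108
G = 1 − 0.5108 = 0.4892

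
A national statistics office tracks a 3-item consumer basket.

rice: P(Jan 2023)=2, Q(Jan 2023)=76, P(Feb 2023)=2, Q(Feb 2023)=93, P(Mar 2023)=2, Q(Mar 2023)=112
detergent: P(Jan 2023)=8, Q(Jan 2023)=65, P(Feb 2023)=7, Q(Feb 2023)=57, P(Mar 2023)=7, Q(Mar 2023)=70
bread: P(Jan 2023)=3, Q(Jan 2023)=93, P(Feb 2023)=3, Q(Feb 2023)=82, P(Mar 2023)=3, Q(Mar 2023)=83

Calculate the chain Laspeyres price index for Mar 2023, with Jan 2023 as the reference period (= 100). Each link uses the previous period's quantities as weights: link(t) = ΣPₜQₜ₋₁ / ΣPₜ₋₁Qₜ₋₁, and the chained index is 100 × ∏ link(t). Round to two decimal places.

Link Jan 2023→Feb 2023:
ΣP(Feb 2023)Q(Jan 2023) = 2×76 + 7×65 + 3×93 = 152 + 455 + 279 = 886
ΣP(Jan 2023)Q(Jan 2023) = 2×76 + 8×65 + 3×93 = 152 + 520 + 279 = 951
link = 886/951 = 0.931651
Link Feb 2023→Mar 2023:
ΣP(Mar 2023)Q(Feb 2023) = 2×93 + 7×57 + 3×82 = 186 + 399 + 246 = 831
ΣP(Feb 2023)Q(Feb 2023) = 2×93 + 7×57 + 3×82 = 186 + 399 + 246 = 831
link = 831/831 = 1.000000
Chained index = 100 × 0.931651 × 1.000000 = 93.1651

93.17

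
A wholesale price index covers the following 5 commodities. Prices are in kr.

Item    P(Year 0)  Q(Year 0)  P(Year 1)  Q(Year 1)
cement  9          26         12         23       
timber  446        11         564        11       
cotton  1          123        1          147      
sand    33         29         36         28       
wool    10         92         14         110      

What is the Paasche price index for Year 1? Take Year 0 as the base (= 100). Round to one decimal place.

126.0

Paasche price index uses current-period quantities as weights.
ΣP(Year 1)·Q(Year 1) = 12×23 + 564×11 + 1×147 + 36×28 + 14×110 = 276 + 6204 + 147 + 1008 + 1540 = 9175
ΣP(Year 0)·Q(Year 1) = 9×23 + 446×11 + 1×147 + 33×28 + 10×110 = 207 + 4906 + 147 + 924 + 1100 = 7284
Index = 9175 / 7284 × 100 = 125.9610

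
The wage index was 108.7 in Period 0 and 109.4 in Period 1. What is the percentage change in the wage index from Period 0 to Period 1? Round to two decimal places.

0.64%

Change = (109.4 − 108.7) / 108.7 × 100
       = 0.7 / 108.7 × 100 = 0.6440%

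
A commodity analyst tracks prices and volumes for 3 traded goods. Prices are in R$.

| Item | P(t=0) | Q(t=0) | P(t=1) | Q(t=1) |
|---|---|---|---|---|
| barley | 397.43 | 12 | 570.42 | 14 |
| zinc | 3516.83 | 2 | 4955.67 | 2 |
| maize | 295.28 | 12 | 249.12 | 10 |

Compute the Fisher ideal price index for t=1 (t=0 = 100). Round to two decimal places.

129.88

Laspeyres component (base-period weights):
ΣP(t=1)Q(t=0) = 570.42×12 + 4955.67×2 + 249.12×12 = 6845.04 + 9911.34 + 2989.44 = 19745.82
ΣP(t=0)Q(t=0) = 397.43×12 + 3516.83×2 + 295.28×12 = 4769.16 + 7033.66 + 3543.36 = 15346.18
L = 19745.82 / 15346.18 × 100 = 128.6693
Paasche component (current-period weights):
ΣP(t=1)Q(t=1) = 570.42×14 + 4955.67×2 + 249.12×10 = 7985.88 + 9911.34 + 2491.2 = 20388.42
ΣP(t=0)Q(t=1) = 397.43×14 + 3516.83×2 + 295.28×10 = 5564.02 + 7033.66 + 2952.8 = 15550.48
P = 20388.42 / 15550.48 × 100 = 131.1112
Fisher = √(L × P) = √(128.6693 × 131.1112) = 129.8845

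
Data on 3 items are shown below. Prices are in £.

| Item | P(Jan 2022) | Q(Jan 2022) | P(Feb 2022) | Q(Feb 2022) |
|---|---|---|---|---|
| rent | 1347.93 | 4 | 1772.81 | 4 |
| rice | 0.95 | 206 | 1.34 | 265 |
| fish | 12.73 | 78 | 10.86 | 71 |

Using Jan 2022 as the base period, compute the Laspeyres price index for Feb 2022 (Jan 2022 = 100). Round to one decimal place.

Laspeyres price index uses base-period quantities as weights.
ΣP(Feb 2022)·Q(Jan 2022) = 1772.81×4 + 1.34×206 + 10.86×78 = 7091.24 + 276.04 + 847.08 = 8214.36
ΣP(Jan 2022)·Q(Jan 2022) = 1347.93×4 + 0.95×206 + 12.73×78 = 5391.72 + 195.7 + 992.94 = 6580.36
Index = 8214.36 / 6580.36 × 100 = 124.8315

124.8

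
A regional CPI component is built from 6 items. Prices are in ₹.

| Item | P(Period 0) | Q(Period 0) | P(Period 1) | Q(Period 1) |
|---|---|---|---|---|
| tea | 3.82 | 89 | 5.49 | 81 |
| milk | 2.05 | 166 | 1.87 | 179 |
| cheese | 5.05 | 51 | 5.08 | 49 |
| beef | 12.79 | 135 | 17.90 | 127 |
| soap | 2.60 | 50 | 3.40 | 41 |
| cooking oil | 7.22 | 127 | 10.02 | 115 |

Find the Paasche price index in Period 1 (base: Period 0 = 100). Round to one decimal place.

131.8

Paasche price index uses current-period quantities as weights.
ΣP(Period 1)·Q(Period 1) = 5.49×81 + 1.87×179 + 5.08×49 + 17.90×127 + 3.40×41 + 10.02×115 = 444.69 + 334.73 + 248.92 + 2273.3 + 139.4 + 1152.3 = 4593.34
ΣP(Period 0)·Q(Period 1) = 3.82×81 + 2.05×179 + 5.05×49 + 12.79×127 + 2.60×41 + 7.22×115 = 309.42 + 366.95 + 247.45 + 1624.33 + 106.6 + 830.3 = 3485.05
Index = 4593.34 / 3485.05 × 100 = 131.8013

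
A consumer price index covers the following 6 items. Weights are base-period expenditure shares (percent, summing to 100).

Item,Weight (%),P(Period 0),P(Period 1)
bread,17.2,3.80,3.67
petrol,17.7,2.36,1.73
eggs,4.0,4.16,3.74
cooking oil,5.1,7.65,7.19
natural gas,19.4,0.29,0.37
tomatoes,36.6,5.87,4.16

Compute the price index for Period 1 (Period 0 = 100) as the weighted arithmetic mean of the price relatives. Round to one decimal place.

bread: 17.2 × (3.67/3.80) = 17.2 × 0.965789 = 16.6116
petrol: 17.7 × (1.73/2.36) = 17.7 × 0.733051 = 12.9750
eggs: 4.0 × (3.74/4.16) = 4.0 × 0.899038 = 3.5962
cooking oil: 5.1 × (7.19/7.65) = 5.1 × 0.939869 = 4.7933
natural gas: 19.4 × (0.37/0.29) = 19.4 × 1.275862 = 24.7517
tomatoes: 36.6 × (4.16/5.87) = 36.6 × 0.708688 = 25.9380
Index = Σ wᵢ·(p₁ᵢ/p₀ᵢ) = 16.6116 + 12.9750 + 3.5962 + 4.7933 + 24.7517 + 25.9380 = 88.6658

88.7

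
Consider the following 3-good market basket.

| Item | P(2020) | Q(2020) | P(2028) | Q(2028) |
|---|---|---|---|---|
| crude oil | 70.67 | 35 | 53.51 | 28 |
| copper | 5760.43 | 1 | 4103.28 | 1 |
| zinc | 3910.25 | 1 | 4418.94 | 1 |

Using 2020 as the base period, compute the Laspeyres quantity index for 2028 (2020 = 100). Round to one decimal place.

95.9

Laspeyres quantity index uses base-period prices as weights.
ΣP(2020)·Q(2028) = 70.67×28 + 5760.43×1 + 3910.25×1 = 1978.76 + 5760.43 + 3910.25 = 11649.44
ΣP(2020)·Q(2020) = 70.67×35 + 5760.43×1 + 3910.25×1 = 2473.45 + 5760.43 + 3910.25 = 12144.13
Index = 11649.44 / 12144.13 × 100 = 95.9265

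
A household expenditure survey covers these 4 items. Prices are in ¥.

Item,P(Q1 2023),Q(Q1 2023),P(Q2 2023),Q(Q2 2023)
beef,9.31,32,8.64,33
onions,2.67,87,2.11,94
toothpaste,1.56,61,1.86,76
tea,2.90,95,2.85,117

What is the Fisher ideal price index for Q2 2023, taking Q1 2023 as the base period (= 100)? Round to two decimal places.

94.01

Laspeyres component (base-period weights):
ΣP(Q2 2023)Q(Q1 2023) = 8.64×32 + 2.11×87 + 1.86×61 + 2.85×95 = 276.48 + 183.57 + 113.46 + 270.75 = 844.26
ΣP(Q1 2023)Q(Q1 2023) = 9.31×32 + 2.67×87 + 1.56×61 + 2.90×95 = 297.92 + 232.29 + 95.16 + 275.5 = 900.87
L = 844.26 / 900.87 × 100 = 93.7161
Paasche component (current-period weights):
ΣP(Q2 2023)Q(Q2 2023) = 8.64×33 + 2.11×94 + 1.86×76 + 2.85×117 = 285.12 + 198.34 + 141.36 + 333.45 = 958.27
ΣP(Q1 2023)Q(Q2 2023) = 9.31×33 + 2.67×94 + 1.56×76 + 2.90×117 = 307.23 + 250.98 + 118.56 + 339.3 = 1016.07
P = 958.27 / 1016.07 × 100 = 94.3114
Fisher = √(L × P) = √(93.7161 × 94.3114) = 94.0133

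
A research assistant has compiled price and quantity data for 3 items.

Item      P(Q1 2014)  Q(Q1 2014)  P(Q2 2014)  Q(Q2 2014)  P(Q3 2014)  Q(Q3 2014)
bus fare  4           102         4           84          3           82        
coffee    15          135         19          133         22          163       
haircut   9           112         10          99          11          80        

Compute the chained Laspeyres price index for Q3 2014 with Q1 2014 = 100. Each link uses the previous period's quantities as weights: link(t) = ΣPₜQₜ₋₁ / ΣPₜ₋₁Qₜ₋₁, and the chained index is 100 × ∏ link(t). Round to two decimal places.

131.73

Link Q1 2014→Q2 2014:
ΣP(Q2 2014)Q(Q1 2014) = 4×102 + 19×135 + 10×112 = 408 + 2565 + 1120 = 4093
ΣP(Q1 2014)Q(Q1 2014) = 4×102 + 15×135 + 9×112 = 408 + 2025 + 1008 = 3441
link = 4093/3441 = 1.189480
Link Q2 2014→Q3 2014:
ΣP(Q3 2014)Q(Q2 2014) = 3×84 + 22×133 + 11×99 = 252 + 2926 + 1089 = 4267
ΣP(Q2 2014)Q(Q2 2014) = 4×84 + 19×133 + 10×99 = 336 + 2527 + 990 = 3853
link = 4267/3853 = 1.107449
Chained index = 100 × 1.189480 × 1.107449 = 131.7288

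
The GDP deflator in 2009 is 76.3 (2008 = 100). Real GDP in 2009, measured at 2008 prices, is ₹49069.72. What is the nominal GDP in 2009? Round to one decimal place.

37440.2

Nominal = Real × (Index/100) = 49069.72 × (76.3/100)
        = 49069.72 × 0.763 = 37440.1964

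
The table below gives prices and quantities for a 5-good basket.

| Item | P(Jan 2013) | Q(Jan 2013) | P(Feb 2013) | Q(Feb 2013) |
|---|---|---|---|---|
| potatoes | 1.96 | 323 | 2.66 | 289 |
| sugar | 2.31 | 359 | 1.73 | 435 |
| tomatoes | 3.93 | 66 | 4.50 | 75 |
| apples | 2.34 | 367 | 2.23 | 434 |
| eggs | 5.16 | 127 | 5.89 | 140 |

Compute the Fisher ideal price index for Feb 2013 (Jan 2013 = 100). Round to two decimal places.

102.32

Laspeyres component (base-period weights):
ΣP(Feb 2013)Q(Jan 2013) = 2.66×323 + 1.73×359 + 4.50×66 + 2.23×367 + 5.89×127 = 859.18 + 621.07 + 297 + 818.41 + 748.03 = 3343.69
ΣP(Jan 2013)Q(Jan 2013) = 1.96×323 + 2.31×359 + 3.93×66 + 2.34×367 + 5.16×127 = 633.08 + 829.29 + 259.38 + 858.78 + 655.32 = 3235.85
L = 3343.69 / 3235.85 × 100 = 103.3327
Paasche component (current-period weights):
ΣP(Feb 2013)Q(Feb 2013) = 2.66×289 + 1.73×435 + 4.50×75 + 2.23×434 + 5.89×140 = 768.74 + 752.55 + 337.5 + 967.82 + 824.6 = 3651.21
ΣP(Jan 2013)Q(Feb 2013) = 1.96×289 + 2.31×435 + 3.93×75 + 2.34×434 + 5.16×140 = 566.44 + 1004.85 + 294.75 + 1015.56 + 722.4 = 3604
P = 3651.21 / 3604 × 100 = 101.3099
Fisher = √(L × P) = √(103.3327 × 101.3099) = 102.3163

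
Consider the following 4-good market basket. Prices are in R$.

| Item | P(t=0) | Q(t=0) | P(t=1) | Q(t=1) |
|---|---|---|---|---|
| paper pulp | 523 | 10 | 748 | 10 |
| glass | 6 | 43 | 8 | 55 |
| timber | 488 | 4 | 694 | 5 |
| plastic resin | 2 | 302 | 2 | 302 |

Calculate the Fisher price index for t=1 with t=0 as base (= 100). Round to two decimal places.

Laspeyres component (base-period weights):
ΣP(t=1)Q(t=0) = 748×10 + 8×43 + 694×4 + 2×302 = 7480 + 344 + 2776 + 604 = 11204
ΣP(t=0)Q(t=0) = 523×10 + 6×43 + 488×4 + 2×302 = 5230 + 258 + 1952 + 604 = 8044
L = 11204 / 8044 × 100 = 139.2839
Paasche component (current-period weights):
ΣP(t=1)Q(t=1) = 748×10 + 8×55 + 694×5 + 2×302 = 7480 + 440 + 3470 + 604 = 11994
ΣP(t=0)Q(t=1) = 523×10 + 6×55 + 488×5 + 2×302 = 5230 + 330 + 2440 + 604 = 8604
P = 11994 / 8604 × 100 = 139.4003
Fisher = √(L × P) = √(139.2839 × 139.4003) = 139.3421

139.34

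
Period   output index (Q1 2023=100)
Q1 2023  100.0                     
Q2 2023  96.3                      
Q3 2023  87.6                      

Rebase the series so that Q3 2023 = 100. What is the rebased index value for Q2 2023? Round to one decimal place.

109.9

Rebased(Q2 2023) = 96.3 / 87.6 × 100 = 109.9315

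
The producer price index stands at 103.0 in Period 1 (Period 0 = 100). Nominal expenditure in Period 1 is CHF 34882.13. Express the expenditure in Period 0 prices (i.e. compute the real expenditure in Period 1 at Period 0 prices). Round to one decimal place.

33866.1

Real = Nominal ÷ (Index/100) = 34882.13 ÷ (103.0/100)
     = 34882.13 ÷ 1.030 = 33866.1456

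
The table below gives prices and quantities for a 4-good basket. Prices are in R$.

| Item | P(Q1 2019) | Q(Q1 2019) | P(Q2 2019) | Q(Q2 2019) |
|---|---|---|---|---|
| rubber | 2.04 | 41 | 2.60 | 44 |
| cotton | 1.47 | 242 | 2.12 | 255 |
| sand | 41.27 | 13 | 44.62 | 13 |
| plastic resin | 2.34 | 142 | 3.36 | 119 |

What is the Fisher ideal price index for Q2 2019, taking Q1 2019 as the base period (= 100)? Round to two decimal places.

Laspeyres component (base-period weights):
ΣP(Q2 2019)Q(Q1 2019) = 2.60×41 + 2.12×242 + 44.62×13 + 3.36×142 = 106.6 + 513.04 + 580.06 + 477.12 = 1676.82
ΣP(Q1 2019)Q(Q1 2019) = 2.04×41 + 1.47×242 + 41.27×13 + 2.34×142 = 83.64 + 355.74 + 536.51 + 332.28 = 1308.17
L = 1676.82 / 1308.17 × 100 = 128.1806
Paasche component (current-period weights):
ΣP(Q2 2019)Q(Q2 2019) = 2.60×44 + 2.12×255 + 44.62×13 + 3.36×119 = 114.4 + 540.6 + 580.06 + 399.84 = 1634.9
ΣP(Q1 2019)Q(Q2 2019) = 2.04×44 + 1.47×255 + 41.27×13 + 2.34×119 = 89.76 + 374.85 + 536.51 + 278.46 = 1279.58
P = 1634.9 / 1279.58 × 100 = 127.7685
Fisher = √(L × P) = √(128.1806 × 127.7685) = 127.9744

127.97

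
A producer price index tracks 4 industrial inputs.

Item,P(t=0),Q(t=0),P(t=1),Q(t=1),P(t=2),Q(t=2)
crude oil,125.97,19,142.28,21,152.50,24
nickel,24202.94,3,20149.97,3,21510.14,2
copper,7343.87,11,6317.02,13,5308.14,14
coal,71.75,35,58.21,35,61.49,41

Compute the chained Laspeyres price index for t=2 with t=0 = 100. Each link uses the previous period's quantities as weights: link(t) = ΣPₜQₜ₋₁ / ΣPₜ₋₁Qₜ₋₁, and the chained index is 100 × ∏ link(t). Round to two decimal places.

Link t=0→t=1:
ΣP(t=1)Q(t=0) = 142.28×19 + 20149.97×3 + 6317.02×11 + 58.21×35 = 2703.32 + 60449.91 + 69487.22 + 2037.35 = 134677.8
ΣP(t=0)Q(t=0) = 125.97×19 + 24202.94×3 + 7343.87×11 + 71.75×35 = 2393.43 + 72608.82 + 80782.57 + 2511.25 = 158296.07
link = 134677.8/158296.07 = 0.850797
Link t=1→t=2:
ΣP(t=2)Q(t=1) = 152.50×21 + 21510.14×3 + 5308.14×13 + 61.49×35 = 3202.5 + 64530.42 + 69005.82 + 2152.15 = 138890.89
ΣP(t=1)Q(t=1) = 142.28×21 + 20149.97×3 + 6317.02×13 + 58.21×35 = 2987.88 + 60449.91 + 82121.26 + 2037.35 = 147596.4
link = 138890.89/147596.4 = 0.941018
Chained index = 100 × 0.850797 × 0.941018 = 80.0615

80.06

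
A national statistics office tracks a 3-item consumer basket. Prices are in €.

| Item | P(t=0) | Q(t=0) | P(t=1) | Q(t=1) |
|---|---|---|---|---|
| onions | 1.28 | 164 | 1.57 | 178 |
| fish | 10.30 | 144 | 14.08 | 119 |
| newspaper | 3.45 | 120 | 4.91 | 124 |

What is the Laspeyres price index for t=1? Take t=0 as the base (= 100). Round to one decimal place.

136.4

Laspeyres price index uses base-period quantities as weights.
ΣP(t=1)·Q(t=0) = 1.57×164 + 14.08×144 + 4.91×120 = 257.48 + 2027.52 + 589.2 = 2874.2
ΣP(t=0)·Q(t=0) = 1.28×164 + 10.30×144 + 3.45×120 = 209.92 + 1483.2 + 414 = 2107.12
Index = 2874.2 / 2107.12 × 100 = 136.4042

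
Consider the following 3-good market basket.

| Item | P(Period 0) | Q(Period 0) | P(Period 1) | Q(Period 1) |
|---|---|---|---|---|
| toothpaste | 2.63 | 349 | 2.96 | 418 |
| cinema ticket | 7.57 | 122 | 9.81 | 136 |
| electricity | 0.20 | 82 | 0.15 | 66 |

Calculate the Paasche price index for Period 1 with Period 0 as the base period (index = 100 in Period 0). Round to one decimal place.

120.5

Paasche price index uses current-period quantities as weights.
ΣP(Period 1)·Q(Period 1) = 2.96×418 + 9.81×136 + 0.15×66 = 1237.28 + 1334.16 + 9.9 = 2581.34
ΣP(Period 0)·Q(Period 1) = 2.63×418 + 7.57×136 + 0.20×66 = 1099.34 + 1029.52 + 13.2 = 2142.06
Index = 2581.34 / 2142.06 × 100 = 120.5074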